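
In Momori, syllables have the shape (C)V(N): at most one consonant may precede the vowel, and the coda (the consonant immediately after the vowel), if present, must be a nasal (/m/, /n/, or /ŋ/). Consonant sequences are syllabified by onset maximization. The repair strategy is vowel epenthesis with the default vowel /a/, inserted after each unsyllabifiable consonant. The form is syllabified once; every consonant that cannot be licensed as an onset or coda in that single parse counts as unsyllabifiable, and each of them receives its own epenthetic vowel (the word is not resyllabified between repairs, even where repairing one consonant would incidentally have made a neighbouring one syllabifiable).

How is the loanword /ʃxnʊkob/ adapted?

Syllabifying with onset maximization leaves /ʃ/, /x/, /b/ stranded (only a nasal (/m/, /n/, or /ŋ/) is licensed in coda position; onsets are limited to one consonant).
Each unlicensed consonant becomes the onset of a new syllable: /ʃ/ → /ʃa/, /x/ → /xa/, /b/ → /ba/.

ʃaxanʊkoba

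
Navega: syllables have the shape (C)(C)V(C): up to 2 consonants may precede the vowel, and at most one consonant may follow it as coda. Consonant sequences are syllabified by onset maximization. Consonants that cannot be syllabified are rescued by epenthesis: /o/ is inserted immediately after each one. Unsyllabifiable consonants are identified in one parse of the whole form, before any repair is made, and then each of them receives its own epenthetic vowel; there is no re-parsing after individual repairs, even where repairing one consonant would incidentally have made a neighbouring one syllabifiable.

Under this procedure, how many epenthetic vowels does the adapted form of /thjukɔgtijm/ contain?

2

The unsyllabifiable consonants are /t/, /m/; each receives one epenthetic vowel.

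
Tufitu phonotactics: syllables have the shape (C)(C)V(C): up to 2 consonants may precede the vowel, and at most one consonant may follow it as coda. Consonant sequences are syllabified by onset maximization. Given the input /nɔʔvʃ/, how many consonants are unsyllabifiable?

Under (C)(C)V(C), the unsyllabifiable consonants are /v/, /ʃ/ (at most one coda consonant is licensed; onsets may contain at most 2 consonants).

2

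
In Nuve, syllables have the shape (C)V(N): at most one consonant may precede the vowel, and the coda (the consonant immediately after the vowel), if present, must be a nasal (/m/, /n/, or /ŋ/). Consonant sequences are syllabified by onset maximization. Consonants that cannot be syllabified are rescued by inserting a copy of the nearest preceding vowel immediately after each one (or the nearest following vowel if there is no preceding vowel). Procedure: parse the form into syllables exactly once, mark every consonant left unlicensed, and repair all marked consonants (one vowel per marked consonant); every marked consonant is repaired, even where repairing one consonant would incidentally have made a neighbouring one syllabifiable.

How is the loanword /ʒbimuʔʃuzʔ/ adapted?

ʒibimuʔuʃuzuʔu

The consonants /ʒ/, /ʔ/, /z/, /ʔ/ cannot be parsed into a legal (C)V(N) syllable (only a nasal (/m/, /n/, or /ŋ/) is licensed in coda position; onsets are limited to one consonant).
Inserting the epenthetic vowel yields /ʒ/ → /ʒi/, /ʔ/ → /ʔu/, /z/ → /zu/, /ʔ/ → /ʔu/.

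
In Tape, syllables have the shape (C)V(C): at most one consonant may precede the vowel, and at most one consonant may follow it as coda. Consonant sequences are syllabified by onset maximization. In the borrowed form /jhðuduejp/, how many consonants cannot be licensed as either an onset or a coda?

3

The consonants /j/, /h/, /p/ cannot be parsed into a legal (C)V(C) syllable (at most one coda consonant is licensed; onsets are limited to one consonant).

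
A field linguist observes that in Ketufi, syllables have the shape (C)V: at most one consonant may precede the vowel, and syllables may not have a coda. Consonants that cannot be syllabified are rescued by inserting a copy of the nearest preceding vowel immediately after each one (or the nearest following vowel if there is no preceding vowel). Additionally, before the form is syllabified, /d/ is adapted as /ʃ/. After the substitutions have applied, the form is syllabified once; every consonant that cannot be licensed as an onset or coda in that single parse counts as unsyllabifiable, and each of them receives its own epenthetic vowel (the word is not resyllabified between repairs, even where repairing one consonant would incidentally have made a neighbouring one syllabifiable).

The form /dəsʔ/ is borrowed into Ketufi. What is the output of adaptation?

Substitution: /d/ → /ʃ/, giving /ʃəsʔ/.
Syllabifying with onset maximization leaves /s/, /ʔ/ stranded (no codas are permitted; onsets are limited to one consonant).
Inserting the epenthetic vowel yields /s/ → /sə/, /ʔ/ → /ʔə/.

ʃəsəʔə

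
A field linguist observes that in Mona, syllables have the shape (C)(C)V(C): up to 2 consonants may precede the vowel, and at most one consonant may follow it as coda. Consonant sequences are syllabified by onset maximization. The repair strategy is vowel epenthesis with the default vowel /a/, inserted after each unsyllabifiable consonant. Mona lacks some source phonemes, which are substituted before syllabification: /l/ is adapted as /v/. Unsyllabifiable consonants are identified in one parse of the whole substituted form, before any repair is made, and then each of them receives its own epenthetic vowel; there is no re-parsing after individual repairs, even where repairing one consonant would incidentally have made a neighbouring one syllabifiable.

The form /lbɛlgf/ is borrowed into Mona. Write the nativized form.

vbɛvgafa

Substitution: /l/ → /v/, giving /vbɛvgf/.
Syllabifying with onset maximization leaves /g/, /f/ stranded (at most one coda consonant is licensed; onsets may contain at most 2 consonants).
Inserting the epenthetic vowel yields /g/ → /ga/, /f/ → /fa/.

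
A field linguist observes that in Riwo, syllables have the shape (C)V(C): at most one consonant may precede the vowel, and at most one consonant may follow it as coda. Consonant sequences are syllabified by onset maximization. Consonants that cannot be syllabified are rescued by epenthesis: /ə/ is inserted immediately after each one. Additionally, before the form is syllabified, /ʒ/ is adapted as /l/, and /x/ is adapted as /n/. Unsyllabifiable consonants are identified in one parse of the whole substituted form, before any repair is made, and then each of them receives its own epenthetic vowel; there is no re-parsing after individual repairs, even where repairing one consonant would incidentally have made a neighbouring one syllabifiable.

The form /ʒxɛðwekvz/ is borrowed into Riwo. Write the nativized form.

lənɛðwekvəzə

Substitution: /ʒ/ → /l/, /x/ → /n/, giving /lnɛðwekvz/.
The consonants /l/, /v/, /z/ cannot be parsed into a legal (C)V(C) syllable (at most one coda consonant is licensed; onsets are limited to one consonant).
Inserting the epenthetic vowel yields /l/ → /lə/, /v/ → /və/, /z/ → /zə/.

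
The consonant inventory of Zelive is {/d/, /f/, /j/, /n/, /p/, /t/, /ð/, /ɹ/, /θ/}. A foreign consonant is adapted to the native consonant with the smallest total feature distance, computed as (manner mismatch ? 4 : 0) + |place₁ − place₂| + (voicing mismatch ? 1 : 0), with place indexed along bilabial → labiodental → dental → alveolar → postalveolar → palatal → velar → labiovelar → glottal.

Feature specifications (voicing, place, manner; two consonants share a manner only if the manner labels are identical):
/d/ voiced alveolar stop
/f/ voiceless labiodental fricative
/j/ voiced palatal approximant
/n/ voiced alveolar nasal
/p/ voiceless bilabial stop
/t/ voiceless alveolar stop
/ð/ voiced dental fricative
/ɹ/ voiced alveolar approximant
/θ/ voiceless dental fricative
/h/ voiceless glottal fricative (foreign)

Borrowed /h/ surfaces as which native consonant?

θ

/θ/ is closest: same manner (fricative), place distance 6 (glottal→dental), same voicing; total 6. Next closest is /f/ at distance 7.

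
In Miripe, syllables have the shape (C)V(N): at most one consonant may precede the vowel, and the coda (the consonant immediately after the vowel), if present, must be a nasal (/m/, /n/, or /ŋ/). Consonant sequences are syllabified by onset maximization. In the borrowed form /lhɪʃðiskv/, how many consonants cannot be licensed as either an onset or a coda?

5

The consonants /l/, /ʃ/, /s/, /k/, /v/ cannot be parsed into a legal (C)V(N) syllable (only a nasal (/m/, /n/, or /ŋ/) is licensed in coda position; onsets are limited to one consonant).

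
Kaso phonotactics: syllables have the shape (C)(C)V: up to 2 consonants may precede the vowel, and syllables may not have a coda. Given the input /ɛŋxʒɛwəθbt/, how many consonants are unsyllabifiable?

4

The consonants /ŋ/, /θ/, /b/, /t/ cannot be parsed into a legal (C)(C)V syllable (no codas are permitted; onsets may contain at most 2 consonants).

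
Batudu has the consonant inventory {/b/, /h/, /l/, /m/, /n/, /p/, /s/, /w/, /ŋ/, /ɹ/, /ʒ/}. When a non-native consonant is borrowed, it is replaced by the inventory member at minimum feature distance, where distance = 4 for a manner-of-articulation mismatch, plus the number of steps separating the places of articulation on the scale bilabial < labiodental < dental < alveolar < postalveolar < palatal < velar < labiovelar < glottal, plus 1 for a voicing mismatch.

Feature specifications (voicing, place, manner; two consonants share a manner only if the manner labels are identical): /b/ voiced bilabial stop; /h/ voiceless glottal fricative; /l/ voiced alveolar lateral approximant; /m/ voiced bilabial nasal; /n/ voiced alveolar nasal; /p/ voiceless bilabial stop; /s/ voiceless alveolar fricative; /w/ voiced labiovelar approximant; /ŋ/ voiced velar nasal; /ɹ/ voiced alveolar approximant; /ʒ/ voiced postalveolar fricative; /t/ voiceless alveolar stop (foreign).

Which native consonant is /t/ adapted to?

/p/ is closest: same manner (stop), place distance 3 (alveolar→bilabial), same voicing; total 3. Next closest is /b/ at distance 4.

p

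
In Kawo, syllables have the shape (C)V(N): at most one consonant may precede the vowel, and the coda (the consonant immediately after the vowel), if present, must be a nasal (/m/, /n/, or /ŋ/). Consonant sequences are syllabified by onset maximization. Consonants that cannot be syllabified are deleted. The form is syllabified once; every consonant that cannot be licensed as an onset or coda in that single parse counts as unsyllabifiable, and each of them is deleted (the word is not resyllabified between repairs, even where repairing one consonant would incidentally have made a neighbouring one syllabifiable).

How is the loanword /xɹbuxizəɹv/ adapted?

Under (C)V(N), the unsyllabifiable consonants are /x/, /ɹ/, /ɹ/, /v/ (only a nasal (/m/, /n/, or /ŋ/) is licensed in coda position; onsets are limited to one consonant).
Deleting the stranded consonants removes /x/, /ɹ/, /ɹ/, /v/.

buxizə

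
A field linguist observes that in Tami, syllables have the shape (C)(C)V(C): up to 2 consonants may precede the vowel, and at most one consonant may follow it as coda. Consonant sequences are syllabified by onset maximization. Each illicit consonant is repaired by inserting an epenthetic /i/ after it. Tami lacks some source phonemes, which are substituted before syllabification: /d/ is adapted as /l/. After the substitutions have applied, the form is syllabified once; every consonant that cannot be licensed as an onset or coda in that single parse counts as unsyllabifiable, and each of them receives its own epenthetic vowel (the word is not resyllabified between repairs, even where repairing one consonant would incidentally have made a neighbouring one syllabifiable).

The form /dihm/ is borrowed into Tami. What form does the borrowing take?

Substitution: /d/ → /l/, giving /lihm/.
The consonants /m/ cannot be parsed into a legal (C)(C)V(C) syllable (at most one coda consonant is licensed; onsets may contain at most 2 consonants).
Inserting the epenthetic vowel yields /m/ → /mi/.

lihmi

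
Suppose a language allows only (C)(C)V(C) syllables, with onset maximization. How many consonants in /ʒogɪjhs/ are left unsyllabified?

2

Syllabifying with onset maximization leaves /h/, /s/ stranded (at most one coda consonant is licensed; onsets may contain at most 2 consonants).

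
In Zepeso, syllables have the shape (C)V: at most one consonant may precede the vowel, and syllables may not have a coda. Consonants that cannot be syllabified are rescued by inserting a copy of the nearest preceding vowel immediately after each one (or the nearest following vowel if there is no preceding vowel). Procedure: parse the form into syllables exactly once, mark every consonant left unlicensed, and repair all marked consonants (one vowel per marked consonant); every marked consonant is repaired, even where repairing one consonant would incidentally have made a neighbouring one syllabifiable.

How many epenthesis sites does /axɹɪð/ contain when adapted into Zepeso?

The unsyllabifiable consonants are /x/, /ð/; each receives one epenthetic vowel.

2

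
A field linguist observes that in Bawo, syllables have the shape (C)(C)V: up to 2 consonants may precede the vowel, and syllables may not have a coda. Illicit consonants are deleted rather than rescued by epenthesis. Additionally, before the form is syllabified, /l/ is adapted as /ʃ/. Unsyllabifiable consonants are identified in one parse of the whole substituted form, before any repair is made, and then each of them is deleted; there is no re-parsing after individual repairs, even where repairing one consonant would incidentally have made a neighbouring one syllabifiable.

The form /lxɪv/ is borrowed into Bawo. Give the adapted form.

Substitution: /l/ → /ʃ/, giving /ʃxɪv/.
The consonants /v/ cannot be parsed into a legal (C)(C)V syllable (no codas are permitted; onsets may contain at most 2 consonants).
Deleting the stranded consonants removes /v/.

ʃxɪ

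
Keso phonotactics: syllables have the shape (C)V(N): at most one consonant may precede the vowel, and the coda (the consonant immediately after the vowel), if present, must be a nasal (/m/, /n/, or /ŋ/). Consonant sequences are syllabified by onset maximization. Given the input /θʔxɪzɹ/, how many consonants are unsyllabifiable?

4

The consonants /θ/, /ʔ/, /z/, /ɹ/ cannot be parsed into a legal (C)V(N) syllable (only a nasal (/m/, /n/, or /ŋ/) is licensed in coda position; onsets are limited to one consonant).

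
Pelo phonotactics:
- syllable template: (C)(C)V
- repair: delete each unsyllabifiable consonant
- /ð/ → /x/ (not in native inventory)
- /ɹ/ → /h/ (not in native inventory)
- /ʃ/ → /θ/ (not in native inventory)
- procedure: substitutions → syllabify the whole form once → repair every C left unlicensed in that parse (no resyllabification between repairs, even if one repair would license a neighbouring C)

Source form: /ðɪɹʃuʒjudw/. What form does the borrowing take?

xɪhθuʒju

Substitution: /ð/ → /x/, /ɹ/ → /h/, /ʃ/ → /θ/, giving /xɪhθuʒjudw/.
Under (C)(C)V, the unsyllabifiable consonants are /d/, /w/ (no codas are permitted; onsets may contain at most 2 consonants).
Each unlicensed consonant is deleted: /d/, /w/.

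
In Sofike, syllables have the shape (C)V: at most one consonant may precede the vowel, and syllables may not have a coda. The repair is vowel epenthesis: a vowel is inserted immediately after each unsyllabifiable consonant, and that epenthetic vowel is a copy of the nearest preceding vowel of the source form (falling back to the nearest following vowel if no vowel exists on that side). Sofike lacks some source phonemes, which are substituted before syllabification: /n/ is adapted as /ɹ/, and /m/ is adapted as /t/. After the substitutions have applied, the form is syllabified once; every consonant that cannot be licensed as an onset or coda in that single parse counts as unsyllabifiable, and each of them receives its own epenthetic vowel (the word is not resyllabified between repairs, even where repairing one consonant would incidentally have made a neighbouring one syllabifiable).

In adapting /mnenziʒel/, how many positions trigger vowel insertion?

After substitution the input is /tɹeɹziʒel/.
The unsyllabifiable consonants are /t/, /ɹ/, /l/; each receives one epenthetic vowel.

3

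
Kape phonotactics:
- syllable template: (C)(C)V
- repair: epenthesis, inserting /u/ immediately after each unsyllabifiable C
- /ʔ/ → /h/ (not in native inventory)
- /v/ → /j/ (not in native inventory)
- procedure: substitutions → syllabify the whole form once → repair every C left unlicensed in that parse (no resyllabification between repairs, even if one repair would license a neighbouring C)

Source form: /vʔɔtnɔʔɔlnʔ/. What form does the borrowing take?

jhɔtnɔhɔlunuhu

Substitution: /v/ → /j/, /ʔ/ → /h/, giving /jhɔtnɔhɔlnh/.
Under (C)(C)V, the unsyllabifiable consonants are /l/, /n/, /h/ (no codas are permitted; onsets may contain at most 2 consonants).
Epenthesis after each stranded consonant: /l/ → /lu/, /n/ → /nu/, /h/ → /hu/.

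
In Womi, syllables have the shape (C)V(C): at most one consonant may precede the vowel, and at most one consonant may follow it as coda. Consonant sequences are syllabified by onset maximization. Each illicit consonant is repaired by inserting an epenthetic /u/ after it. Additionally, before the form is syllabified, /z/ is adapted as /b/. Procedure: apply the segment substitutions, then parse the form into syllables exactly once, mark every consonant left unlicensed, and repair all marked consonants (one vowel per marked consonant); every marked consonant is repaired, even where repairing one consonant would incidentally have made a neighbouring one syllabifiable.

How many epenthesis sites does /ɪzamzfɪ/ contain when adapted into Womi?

1

After substitution the input is /ɪbambfɪ/.
The unsyllabifiable consonants are /b/; each receives one epenthetic vowel.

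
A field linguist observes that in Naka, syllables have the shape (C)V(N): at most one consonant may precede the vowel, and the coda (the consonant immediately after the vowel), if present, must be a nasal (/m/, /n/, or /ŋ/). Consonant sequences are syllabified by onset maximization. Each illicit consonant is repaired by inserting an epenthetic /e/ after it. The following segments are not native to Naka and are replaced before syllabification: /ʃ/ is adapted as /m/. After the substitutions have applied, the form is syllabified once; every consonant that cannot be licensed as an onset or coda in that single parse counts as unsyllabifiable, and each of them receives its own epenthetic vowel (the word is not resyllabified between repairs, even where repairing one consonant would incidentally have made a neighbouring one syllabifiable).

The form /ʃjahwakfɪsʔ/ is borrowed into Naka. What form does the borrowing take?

mejahewakefɪseʔe

Substitution: /ʃ/ → /m/, giving /mjahwakfɪsʔ/.
Syllabifying with onset maximization leaves /m/, /h/, /k/, /s/, /ʔ/ stranded (only a nasal (/m/, /n/, or /ŋ/) is licensed in coda position; onsets are limited to one consonant).
Epenthesis after each stranded consonant: /m/ → /me/, /h/ → /he/, /k/ → /ke/, /s/ → /se/, /ʔ/ → /ʔe/.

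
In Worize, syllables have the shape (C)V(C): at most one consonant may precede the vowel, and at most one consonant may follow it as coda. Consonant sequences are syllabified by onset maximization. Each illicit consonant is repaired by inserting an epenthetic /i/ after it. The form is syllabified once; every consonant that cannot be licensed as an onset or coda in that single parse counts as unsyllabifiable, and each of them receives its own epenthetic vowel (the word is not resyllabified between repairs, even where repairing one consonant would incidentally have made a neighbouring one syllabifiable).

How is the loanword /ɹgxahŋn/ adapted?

ɹigixahŋini

Under (C)V(C), the unsyllabifiable consonants are /ɹ/, /g/, /ŋ/, /n/ (at most one coda consonant is licensed; onsets are limited to one consonant).
Each unlicensed consonant becomes the onset of a new syllable: /ɹ/ → /ɹi/, /g/ → /gi/, /ŋ/ → /ŋi/, /n/ → /ni/.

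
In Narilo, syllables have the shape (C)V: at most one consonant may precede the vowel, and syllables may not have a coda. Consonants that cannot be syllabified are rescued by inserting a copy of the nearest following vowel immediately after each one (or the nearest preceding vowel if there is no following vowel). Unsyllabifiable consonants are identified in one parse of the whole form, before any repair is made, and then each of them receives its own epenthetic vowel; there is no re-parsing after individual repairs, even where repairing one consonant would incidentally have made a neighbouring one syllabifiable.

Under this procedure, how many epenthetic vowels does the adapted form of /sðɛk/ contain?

The unsyllabifiable consonants are /s/, /k/; each receives one epenthetic vowel.

2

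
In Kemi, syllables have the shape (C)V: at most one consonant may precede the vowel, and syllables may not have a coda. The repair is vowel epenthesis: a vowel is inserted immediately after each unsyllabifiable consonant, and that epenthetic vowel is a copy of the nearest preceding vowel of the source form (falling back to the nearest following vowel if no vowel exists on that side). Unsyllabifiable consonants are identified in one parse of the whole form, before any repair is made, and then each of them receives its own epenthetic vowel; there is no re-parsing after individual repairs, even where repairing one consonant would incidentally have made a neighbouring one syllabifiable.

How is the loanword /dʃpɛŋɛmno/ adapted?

The consonants /d/, /ʃ/, /m/ cannot be parsed into a legal (C)V syllable (no codas are permitted; onsets are limited to one consonant).
Each unlicensed consonant becomes the onset of a new syllable: /d/ → /dɛ/, /ʃ/ → /ʃɛ/, /m/ → /mɛ/.

dɛʃɛpɛŋɛmɛno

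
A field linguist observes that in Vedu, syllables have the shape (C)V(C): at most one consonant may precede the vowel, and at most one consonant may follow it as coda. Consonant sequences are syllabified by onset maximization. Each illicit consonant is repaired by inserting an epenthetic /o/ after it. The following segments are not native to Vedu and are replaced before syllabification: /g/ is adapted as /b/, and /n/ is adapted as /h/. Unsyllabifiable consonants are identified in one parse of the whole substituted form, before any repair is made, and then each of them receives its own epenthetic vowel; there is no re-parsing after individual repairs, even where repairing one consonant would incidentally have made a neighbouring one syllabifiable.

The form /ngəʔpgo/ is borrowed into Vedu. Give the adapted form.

Substitution: /n/ → /h/, /g/ → /b/, giving /hbəʔpbo/.
Syllabifying with onset maximization leaves /h/, /p/ stranded (at most one coda consonant is licensed; onsets are limited to one consonant).
Inserting the epenthetic vowel yields /h/ → /ho/, /p/ → /po/.

hobəʔpobo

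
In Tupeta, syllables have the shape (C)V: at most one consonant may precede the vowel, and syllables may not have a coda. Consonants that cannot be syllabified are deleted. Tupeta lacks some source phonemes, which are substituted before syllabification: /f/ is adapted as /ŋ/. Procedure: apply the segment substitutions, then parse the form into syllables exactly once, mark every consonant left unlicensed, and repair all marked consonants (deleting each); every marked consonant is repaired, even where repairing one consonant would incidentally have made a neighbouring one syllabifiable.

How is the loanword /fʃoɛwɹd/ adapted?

ʃoɛ

Substitution: /f/ → /ŋ/, giving /ŋʃoɛwɹd/.
Under (C)V, the unsyllabifiable consonants are /ŋ/, /w/, /ɹ/, /d/ (no codas are permitted; onsets are limited to one consonant).
Deleting the stranded consonants removes /ŋ/, /w/, /ɹ/, /d/.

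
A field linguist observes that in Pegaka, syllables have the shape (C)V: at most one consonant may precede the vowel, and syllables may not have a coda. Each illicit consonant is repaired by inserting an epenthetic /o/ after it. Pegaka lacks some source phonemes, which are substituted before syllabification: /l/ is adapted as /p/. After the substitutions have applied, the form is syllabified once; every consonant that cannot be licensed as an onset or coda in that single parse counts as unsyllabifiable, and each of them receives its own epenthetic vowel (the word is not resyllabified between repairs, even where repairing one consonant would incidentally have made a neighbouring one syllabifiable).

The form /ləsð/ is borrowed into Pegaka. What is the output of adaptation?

Substitution: /l/ → /p/, giving /pəsð/.
Syllabifying with onset maximization leaves /s/, /ð/ stranded (no codas are permitted; onsets are limited to one consonant).
Epenthesis after each stranded consonant: /s/ → /so/, /ð/ → /ðo/.

pəsoðo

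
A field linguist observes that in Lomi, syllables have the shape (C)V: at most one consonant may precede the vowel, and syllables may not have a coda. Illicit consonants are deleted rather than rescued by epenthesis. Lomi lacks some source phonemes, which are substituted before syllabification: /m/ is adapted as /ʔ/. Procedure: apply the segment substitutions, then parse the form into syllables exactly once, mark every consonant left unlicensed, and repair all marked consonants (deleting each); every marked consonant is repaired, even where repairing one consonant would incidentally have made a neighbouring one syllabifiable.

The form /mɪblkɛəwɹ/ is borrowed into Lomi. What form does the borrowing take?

ʔɪkɛə

Substitution: /m/ → /ʔ/, giving /ʔɪblkɛəwɹ/.
Under (C)V, the unsyllabifiable consonants are /b/, /l/, /w/, /ɹ/ (no codas are permitted; onsets are limited to one consonant).
Each unlicensed consonant is deleted: /b/, /l/, /w/, /ɹ/.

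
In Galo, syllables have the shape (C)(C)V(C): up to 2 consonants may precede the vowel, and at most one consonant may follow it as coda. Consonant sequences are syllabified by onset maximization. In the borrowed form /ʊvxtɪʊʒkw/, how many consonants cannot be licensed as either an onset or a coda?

2

Under (C)(C)V(C), the unsyllabifiable consonants are /k/, /w/ (at most one coda consonant is licensed; onsets may contain at most 2 consonants).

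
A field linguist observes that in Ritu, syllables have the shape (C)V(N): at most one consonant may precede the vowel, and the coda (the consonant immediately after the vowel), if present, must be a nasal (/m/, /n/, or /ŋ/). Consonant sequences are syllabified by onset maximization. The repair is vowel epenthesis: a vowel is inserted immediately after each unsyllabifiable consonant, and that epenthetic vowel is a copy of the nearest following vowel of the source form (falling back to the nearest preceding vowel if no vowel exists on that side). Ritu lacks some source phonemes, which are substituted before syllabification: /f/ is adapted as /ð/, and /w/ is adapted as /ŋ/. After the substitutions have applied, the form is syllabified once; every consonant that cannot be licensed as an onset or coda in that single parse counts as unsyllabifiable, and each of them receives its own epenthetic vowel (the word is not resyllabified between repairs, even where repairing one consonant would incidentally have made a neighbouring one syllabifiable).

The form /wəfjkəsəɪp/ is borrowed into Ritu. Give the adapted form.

ŋəðəjəkəsəɪpɪ

Substitution: /w/ → /ŋ/, /f/ → /ð/, giving /ŋəðjkəsəɪp/.
Under (C)V(N), the unsyllabifiable consonants are /ð/, /j/, /p/ (only a nasal (/m/, /n/, or /ŋ/) is licensed in coda position; onsets are limited to one consonant).
Each unlicensed consonant becomes the onset of a new syllable: /ð/ → /ðə/, /j/ → /jə/, /p/ → /pɪ/.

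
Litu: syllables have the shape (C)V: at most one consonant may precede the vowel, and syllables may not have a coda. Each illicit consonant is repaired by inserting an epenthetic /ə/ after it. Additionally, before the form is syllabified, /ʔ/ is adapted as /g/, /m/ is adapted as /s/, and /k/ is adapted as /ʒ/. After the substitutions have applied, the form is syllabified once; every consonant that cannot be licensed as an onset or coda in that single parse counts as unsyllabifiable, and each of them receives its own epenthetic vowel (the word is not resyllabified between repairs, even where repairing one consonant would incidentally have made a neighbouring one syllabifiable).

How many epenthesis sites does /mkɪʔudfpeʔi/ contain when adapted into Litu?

3

After substitution the input is /sʒɪgudfpegi/.
The unsyllabifiable consonants are /s/, /d/, /f/; each receives one epenthetic vowel.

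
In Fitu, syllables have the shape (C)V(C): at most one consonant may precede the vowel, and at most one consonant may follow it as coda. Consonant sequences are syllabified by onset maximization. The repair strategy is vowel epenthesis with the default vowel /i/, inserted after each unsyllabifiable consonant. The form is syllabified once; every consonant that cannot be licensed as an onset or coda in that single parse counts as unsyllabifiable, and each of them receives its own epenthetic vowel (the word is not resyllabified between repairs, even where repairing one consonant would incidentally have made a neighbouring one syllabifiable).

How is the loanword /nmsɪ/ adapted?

Under (C)V(C), the unsyllabifiable consonants are /n/, /m/ (at most one coda consonant is licensed; onsets are limited to one consonant).
Inserting the epenthetic vowel yields /n/ → /ni/, /m/ → /mi/.

nimisɪ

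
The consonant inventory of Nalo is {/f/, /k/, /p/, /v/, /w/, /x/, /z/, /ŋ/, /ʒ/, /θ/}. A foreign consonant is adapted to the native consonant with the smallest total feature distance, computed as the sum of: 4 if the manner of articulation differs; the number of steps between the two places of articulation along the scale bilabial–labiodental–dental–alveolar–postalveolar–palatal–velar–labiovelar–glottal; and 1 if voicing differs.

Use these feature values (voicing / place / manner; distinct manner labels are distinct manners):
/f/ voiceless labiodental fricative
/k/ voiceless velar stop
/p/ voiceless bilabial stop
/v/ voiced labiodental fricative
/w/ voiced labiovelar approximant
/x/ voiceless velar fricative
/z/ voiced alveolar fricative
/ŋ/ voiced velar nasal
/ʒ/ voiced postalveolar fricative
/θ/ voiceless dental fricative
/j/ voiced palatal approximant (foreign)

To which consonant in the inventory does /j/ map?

w

/w/ is closest: same manner (approximant), place distance 2 (palatal→labiovelar), same voicing; total 2. Next closest is /ŋ/ at distance 5.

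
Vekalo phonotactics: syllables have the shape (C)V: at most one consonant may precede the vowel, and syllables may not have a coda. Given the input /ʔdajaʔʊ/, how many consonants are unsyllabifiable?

1

Syllabifying with onset maximization leaves /ʔ/ stranded (no codas are permitted; onsets are limited to one consonant).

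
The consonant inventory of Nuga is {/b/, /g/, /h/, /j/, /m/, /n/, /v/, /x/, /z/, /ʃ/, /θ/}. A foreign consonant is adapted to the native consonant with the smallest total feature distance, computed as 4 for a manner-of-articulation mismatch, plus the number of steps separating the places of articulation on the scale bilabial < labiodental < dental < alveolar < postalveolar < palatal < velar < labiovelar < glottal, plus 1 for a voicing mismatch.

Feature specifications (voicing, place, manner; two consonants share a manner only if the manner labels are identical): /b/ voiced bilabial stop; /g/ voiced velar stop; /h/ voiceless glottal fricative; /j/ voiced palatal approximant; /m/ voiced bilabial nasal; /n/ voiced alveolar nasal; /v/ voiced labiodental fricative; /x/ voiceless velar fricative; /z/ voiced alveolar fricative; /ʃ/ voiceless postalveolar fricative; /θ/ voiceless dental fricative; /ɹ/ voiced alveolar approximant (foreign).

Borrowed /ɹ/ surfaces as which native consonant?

j

/j/ is closest: same manner (approximant), place distance 2 (alveolar→palatal), same voicing; total 2. Next closest is /n/ at distance 4.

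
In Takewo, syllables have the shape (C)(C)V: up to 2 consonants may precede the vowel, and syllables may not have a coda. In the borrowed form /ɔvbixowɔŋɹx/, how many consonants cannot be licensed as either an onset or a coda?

3

Under (C)(C)V, the unsyllabifiable consonants are /ŋ/, /ɹ/, /x/ (no codas are permitted; onsets may contain at most 2 consonants).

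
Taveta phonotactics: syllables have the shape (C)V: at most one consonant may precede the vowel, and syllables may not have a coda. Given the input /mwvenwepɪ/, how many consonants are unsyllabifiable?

Under (C)V, the unsyllabifiable consonants are /m/, /w/, /n/ (no codas are permitted; onsets are limited to one consonant).

3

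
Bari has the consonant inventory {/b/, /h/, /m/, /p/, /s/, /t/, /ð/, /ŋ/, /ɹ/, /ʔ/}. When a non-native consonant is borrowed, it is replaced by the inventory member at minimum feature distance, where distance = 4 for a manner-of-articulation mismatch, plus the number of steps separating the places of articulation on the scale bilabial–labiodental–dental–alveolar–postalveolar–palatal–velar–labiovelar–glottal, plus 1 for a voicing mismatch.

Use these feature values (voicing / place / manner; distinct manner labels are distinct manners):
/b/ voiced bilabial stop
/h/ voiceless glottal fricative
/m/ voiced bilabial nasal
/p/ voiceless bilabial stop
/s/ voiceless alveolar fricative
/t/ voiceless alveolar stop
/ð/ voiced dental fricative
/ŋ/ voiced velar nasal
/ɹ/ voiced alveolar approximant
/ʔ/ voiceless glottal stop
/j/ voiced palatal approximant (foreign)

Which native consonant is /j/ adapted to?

ɹ

/ɹ/ is closest: same manner (approximant), place distance 2 (palatal→alveolar), same voicing; total 2. Next closest is /ŋ/ at distance 5.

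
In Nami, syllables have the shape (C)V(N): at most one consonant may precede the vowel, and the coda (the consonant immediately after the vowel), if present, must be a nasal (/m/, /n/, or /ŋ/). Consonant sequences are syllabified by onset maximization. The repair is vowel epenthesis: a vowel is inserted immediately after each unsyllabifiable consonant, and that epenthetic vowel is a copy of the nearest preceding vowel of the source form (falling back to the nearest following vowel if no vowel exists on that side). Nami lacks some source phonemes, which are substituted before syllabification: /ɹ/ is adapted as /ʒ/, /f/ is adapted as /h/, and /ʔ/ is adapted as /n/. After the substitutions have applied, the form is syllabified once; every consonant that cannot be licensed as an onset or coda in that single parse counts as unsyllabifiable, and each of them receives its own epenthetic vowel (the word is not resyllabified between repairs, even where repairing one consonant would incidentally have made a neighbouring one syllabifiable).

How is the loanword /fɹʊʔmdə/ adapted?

hʊʒʊnmʊdə

Substitution: /f/ → /h/, /ɹ/ → /ʒ/, /ʔ/ → /n/, giving /hʒʊnmdə/.
Syllabifying with onset maximization leaves /h/, /m/ stranded (only a nasal (/m/, /n/, or /ŋ/) is licensed in coda position; onsets are limited to one consonant).
Epenthesis after each stranded consonant: /h/ → /hʊ/, /m/ → /mʊ/.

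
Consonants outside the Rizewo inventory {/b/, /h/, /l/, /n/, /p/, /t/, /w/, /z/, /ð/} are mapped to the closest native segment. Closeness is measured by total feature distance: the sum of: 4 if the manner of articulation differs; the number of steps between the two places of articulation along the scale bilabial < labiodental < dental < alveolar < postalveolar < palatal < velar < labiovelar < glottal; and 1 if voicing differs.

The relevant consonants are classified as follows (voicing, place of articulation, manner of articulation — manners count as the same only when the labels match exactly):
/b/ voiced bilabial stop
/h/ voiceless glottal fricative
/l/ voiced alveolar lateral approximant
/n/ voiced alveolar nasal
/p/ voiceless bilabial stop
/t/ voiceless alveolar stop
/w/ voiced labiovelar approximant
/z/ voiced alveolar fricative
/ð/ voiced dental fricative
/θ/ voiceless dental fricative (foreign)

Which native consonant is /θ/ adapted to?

/ð/ is closest: same manner (fricative), place distance 0 (dental→dental), voicing differs (+1); total 1. Next closest is /z/ at distance 2.

ð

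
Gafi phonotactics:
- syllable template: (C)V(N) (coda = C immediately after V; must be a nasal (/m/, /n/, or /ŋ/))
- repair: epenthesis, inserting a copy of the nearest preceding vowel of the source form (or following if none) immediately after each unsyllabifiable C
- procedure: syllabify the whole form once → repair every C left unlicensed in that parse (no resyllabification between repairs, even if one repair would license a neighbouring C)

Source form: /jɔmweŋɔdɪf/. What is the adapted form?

jɔmweŋɔdɪfɪ

Under (C)V(N), the unsyllabifiable consonants are /f/ (only a nasal (/m/, /n/, or /ŋ/) is licensed in coda position; onsets are limited to one consonant).
Each unlicensed consonant becomes the onset of a new syllable: /f/ → /fɪ/.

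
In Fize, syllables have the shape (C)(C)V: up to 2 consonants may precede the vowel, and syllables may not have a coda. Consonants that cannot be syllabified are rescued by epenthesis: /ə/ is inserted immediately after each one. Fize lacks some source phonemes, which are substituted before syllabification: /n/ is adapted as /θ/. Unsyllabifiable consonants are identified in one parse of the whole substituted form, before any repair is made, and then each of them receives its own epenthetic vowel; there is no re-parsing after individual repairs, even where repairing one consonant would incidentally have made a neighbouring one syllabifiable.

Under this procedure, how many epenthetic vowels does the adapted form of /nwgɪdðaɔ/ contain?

After substitution the input is /θwgɪdðaɔ/.
The unsyllabifiable consonants are /θ/; each receives one epenthetic vowel.

1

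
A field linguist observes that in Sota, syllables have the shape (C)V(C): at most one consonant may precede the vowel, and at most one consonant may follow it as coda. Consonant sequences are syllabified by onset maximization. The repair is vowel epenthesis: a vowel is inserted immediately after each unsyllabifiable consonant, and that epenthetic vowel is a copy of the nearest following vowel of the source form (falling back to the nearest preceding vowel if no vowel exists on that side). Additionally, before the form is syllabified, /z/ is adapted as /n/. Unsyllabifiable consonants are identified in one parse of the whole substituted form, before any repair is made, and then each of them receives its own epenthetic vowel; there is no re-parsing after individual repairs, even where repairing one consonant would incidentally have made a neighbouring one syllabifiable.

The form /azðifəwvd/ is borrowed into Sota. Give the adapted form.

anðifəwvədə

Substitution: /z/ → /n/, giving /anðifəwvd/.
Syllabifying with onset maximization leaves /v/, /d/ stranded (at most one coda consonant is licensed; onsets are limited to one consonant).
Inserting the epenthetic vowel yields /v/ → /və/, /d/ → /də/.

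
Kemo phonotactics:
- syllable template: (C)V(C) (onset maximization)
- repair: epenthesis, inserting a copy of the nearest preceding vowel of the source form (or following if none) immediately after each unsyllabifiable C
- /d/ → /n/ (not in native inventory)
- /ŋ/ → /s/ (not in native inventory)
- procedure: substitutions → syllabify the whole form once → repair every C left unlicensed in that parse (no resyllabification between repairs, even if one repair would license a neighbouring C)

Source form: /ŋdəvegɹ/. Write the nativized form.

Substitution: /ŋ/ → /s/, /d/ → /n/, giving /snəvegɹ/.
Under (C)V(C), the unsyllabifiable consonants are /s/, /ɹ/ (at most one coda consonant is licensed; onsets are limited to one consonant).
Epenthesis after each stranded consonant: /s/ → /sə/, /ɹ/ → /ɹe/.

sənəvegɹe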